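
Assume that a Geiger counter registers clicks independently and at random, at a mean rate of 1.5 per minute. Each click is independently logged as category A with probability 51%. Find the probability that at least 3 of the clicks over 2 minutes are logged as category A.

Thinning: the clicks that are logged as category A themselves form a Poisson process with rate 0.51 × 1.5 = 0.765 per minute.
Over the interval, μ = 0.765 × 2 = 1.53 (2 minutes).
P(N ≥ 3) = 1 − P(N ≤ 2) ≈ 0.1987.

0.1987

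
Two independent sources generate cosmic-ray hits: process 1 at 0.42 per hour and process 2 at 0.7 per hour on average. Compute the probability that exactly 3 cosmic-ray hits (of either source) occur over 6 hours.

Independent Poisson processes superpose: combined rate λ = 0.42 + 0.7 = 1.12 per hour.
Over the interval, μ = 1.12 × 6 = 6.72 (6 hours).
P(N = 3) = e^(−6.72) · 6.72^3/3! ≈ 0.0610.

0.0610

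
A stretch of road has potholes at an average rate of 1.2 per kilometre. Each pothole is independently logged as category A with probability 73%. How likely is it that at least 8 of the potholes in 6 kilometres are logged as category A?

Thinning: the potholes that are logged as category A themselves form a Poisson process with rate 0.73 × 1.2 = 0.876 per kilometre.
Over the interval, μ = 0.876 × 6 = 5.256 (6 kilometres).
P(N ≥ 8) = 1 − P(N ≤ 7) ≈ 0.1614.

0.1614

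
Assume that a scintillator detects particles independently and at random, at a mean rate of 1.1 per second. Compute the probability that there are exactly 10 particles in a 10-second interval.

Over the interval, μ = 1.1 × 10 = 11 (a 10-second interval = 10 seconds).
P(N = 10) = e^(−μ) μ^10/10! = e^(−11) · 11^10/3628800 ≈ 0.1194.

0.1194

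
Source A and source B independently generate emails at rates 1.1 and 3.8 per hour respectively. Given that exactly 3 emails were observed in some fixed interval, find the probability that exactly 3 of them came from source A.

Given the total, each event is independently from source A with probability p = λ_A/(λ_A+λ_B) = 1.1/4.9 ≈ 0.2245.
So K ~ Binomial(3, 1.1/4.9): P(K = 3) = C(3,3) · (1.1/4.9)^3 · (3.8/4.9)^0 ≈ 0.0113.

0.0113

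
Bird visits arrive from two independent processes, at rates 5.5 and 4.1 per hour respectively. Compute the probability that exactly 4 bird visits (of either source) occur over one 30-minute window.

0.1820

Independent Poisson processes superpose: combined rate λ = 5.5 + 4.1 = 9.6 per hour.
Over the interval, μ = 9.6 × 0.5 = 4.8 (a 30-minute window = 0.5 hours).
P(N = 4) = e^(−4.8) · 4.8^4/4! ≈ 0.1820.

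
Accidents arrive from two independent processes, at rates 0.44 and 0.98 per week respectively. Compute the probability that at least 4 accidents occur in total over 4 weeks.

0.8179

Independent Poisson processes superpose: combined rate λ = 0.44 + 0.98 = 1.42 per week.
Over the interval, μ = 1.42 × 4 = 5.68 (4 weeks).
P(N ≥ 4) = 1 − P(N ≤ 3) ≈ 0.8179.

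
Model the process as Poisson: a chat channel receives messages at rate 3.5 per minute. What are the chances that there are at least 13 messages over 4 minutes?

Over the interval, μ = 3.5 × 4 = 14 (4 minutes).
P(N ≥ 13) = 1 − P(N ≤ 12) = 1 − Σ_{j=0}^{12} e^(−μ) μ^j/j! ≈ 0.6415.

0.6415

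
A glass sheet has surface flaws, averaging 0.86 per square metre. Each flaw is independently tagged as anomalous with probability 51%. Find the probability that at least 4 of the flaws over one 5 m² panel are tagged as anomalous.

0.1793

Thinning: the flaws that are tagged as anomalous themselves form a Poisson process with rate 0.51 × 0.86 = 0.4386 per square metre.
Over the interval, μ = 0.4386 × 5 = 2.193 (a 5 m² panel = 5 square metres).
P(N ≥ 4) = 1 − P(N ≤ 3) ≈ 0.1793.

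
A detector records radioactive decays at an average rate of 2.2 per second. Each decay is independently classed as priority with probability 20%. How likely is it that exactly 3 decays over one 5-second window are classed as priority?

Thinning: the decays that are classed as priority themselves form a Poisson process with rate 0.2 × 2.2 = 0.44 per second.
Over the interval, μ = 0.44 × 5 = 2.2 (a 5-second window = 5 seconds).
P(N = 3) = e^(−2.2) · 2.2^3/3! ≈ 0.1966.

0.1966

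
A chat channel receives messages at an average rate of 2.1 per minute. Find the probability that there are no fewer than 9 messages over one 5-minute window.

Over the interval, μ = 2.1 × 5 = 10.5 (a 5-minute window = 5 minutes).
P(N ≥ 9) = 1 − P(N ≤ 8) = 1 − Σ_{j=0}^{8} e^(−μ) μ^j/j! ≈ 0.7206.

0.7206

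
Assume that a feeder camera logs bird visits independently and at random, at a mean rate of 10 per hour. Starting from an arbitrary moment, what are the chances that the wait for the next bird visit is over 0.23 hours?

The wait for the next event is exponential with rate λ = 10 per hour.
P(T > 0.23) = e^(−λt) = e^(−10 × 0.23) = e^(−2.3) ≈ 0.1003.

0.1003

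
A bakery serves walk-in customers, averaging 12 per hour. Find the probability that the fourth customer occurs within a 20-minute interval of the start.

Over the interval, μ = 12 × 1/3 = 4 (a 20-minute interval = 1/3 hours).
The fourth arrival falls in the interval iff at least 4 events occur there: P(S_4 ≤ t) = P(N ≥ 4) = 1 − P(N ≤ 3) ≈ 0.5665.

0.5665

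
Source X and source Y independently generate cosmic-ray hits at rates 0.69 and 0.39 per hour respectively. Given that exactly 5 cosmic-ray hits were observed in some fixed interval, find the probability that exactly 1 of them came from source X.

0.0543

Given the total, each event is independently from source X with probability p = λ_X/(λ_X+λ_Y) = 0.69/1.08 ≈ 0.6389.
So K ~ Binomial(5, 0.69/1.08): P(K = 1) = C(5,1) · (0.69/1.08)^1 · (0.39/1.08)^4 ≈ 0.0543.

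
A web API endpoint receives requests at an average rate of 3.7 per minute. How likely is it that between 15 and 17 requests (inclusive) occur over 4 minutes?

0.2793

Over the interval, μ = 3.7 × 4 = 14.8 (4 minutes).
P(15 ≤ N ≤ 17) = Σ_{j=15}^{17} e^(−14.8) · 14.8^j/j! ≈ 0.2793.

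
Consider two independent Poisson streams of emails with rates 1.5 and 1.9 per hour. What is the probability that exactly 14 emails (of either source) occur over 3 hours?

Independent Poisson processes superpose: combined rate λ = 1.5 + 1.9 = 3.4 per hour.
Over the interval, μ = 3.4 × 3 = 10.2 (3 hours).
P(N = 14) = e^(−10.2) · 10.2^14/14! ≈ 0.0563.

0.0563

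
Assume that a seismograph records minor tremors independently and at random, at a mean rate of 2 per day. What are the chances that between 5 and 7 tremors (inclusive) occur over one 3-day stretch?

Over the interval, μ = 2 × 3 = 6 (a 3-day stretch = 3 days).
P(5 ≤ N ≤ 7) = Σ_{j=5}^{7} e^(−6) · 6^j/j! ≈ 0.4589.

0.4589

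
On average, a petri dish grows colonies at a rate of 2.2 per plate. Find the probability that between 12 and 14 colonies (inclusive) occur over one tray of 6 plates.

0.3214

Over the interval, μ = 2.2 × 6 = 13.2 (a tray of 6 plates = 6 plates).
P(12 ≤ N ≤ 14) = Σ_{j=12}^{14} e^(−13.2) · 13.2^j/j! ≈ 0.3214.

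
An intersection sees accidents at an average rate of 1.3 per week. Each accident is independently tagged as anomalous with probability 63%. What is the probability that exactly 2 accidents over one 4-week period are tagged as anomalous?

0.2027

Thinning: the accidents that are tagged as anomalous themselves form a Poisson process with rate 0.63 × 1.3 = 0.819 per week.
Over the interval, μ = 0.819 × 4 = 3.276 (a 4-week period = 4 weeks).
P(N = 2) = e^(−3.276) · 3.276^2/2! ≈ 0.2027.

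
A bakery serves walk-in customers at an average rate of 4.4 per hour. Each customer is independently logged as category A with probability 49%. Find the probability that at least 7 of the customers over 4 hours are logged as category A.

0.7568

Thinning: the customers that are logged as category A themselves form a Poisson process with rate 0.49 × 4.4 = 2.156 per hour.
Over the interval, μ = 2.156 × 4 = 8.624 (4 hours).
P(N ≥ 7) = 1 − P(N ≤ 6) ≈ 0.7568.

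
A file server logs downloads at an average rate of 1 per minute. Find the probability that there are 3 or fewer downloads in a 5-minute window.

0.2650

Over the interval, μ = 1 × 5 = 5 (a 5-minute window = 5 minutes).
P(N ≤ 3) = Σ_{j=0}^{3} e^(−μ) μ^j/j! ≈ 0.2650.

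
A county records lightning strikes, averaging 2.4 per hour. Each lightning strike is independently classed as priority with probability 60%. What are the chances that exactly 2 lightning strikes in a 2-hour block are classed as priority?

Thinning: the lightning strikes that are classed as priority themselves form a Poisson process with rate 0.6 × 2.4 = 1.44 per hour.
Over the interval, μ = 1.44 × 2 = 2.88 (a 2-hour block = 2 hours).
P(N = 2) = e^(−2.88) · 2.88^2/2! ≈ 0.2328.

0.2328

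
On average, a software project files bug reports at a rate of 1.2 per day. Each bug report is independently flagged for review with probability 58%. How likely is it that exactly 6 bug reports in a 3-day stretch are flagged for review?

Thinning: the bug reports that are flagged for review themselves form a Poisson process with rate 0.58 × 1.2 = 0.696 per day.
Over the interval, μ = 0.696 × 3 = 2.088 (a 3-day stretch = 3 days).
P(N = 6) = e^(−2.088) · 2.088^6/6! ≈ 0.0143.

0.0143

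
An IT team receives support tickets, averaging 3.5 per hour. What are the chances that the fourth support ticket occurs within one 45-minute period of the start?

0.2694

Over the interval, μ = 3.5 × 0.75 = 2.625 (a 45-minute period = 0.75 hours).
The fourth arrival falls in the interval iff at least 4 events occur there: P(S_4 ≤ t) = P(N ≥ 4) = 1 − P(N ≤ 3) ≈ 0.2694.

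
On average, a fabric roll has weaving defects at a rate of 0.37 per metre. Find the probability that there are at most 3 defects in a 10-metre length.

Over the interval, μ = 0.37 × 10 = 3.7 (a 10-metre length = 10 metres).
P(N ≤ 3) = Σ_{j=0}^{3} e^(−μ) μ^j/j! ≈ 0.4942.

0.4942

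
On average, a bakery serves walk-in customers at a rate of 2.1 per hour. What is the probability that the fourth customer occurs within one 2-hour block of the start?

Over the interval, μ = 2.1 × 2 = 4.2 (a 2-hour block = 2 hours).
The fourth arrival falls in the interval iff at least 4 events occur there: P(S_4 ≤ t) = P(N ≥ 4) = 1 − P(N ≤ 3) ≈ 0.6046.

0.6046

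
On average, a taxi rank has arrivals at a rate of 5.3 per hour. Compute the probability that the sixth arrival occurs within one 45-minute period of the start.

0.2110

Over the interval, μ = 5.3 × 0.75 = 3.975 (a 45-minute period = 0.75 hours).
The sixth arrival falls in the interval iff at least 6 events occur there: P(S_6 ≤ t) = P(N ≥ 6) = 1 − P(N ≤ 5) ≈ 0.2110.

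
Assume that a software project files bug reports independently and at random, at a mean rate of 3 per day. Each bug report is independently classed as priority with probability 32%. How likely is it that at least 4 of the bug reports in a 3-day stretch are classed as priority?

Thinning: the bug reports that are classed as priority themselves form a Poisson process with rate 0.32 × 3 = 0.96 per day.
Over the interval, μ = 0.96 × 3 = 2.88 (a 3-day stretch = 3 days).
P(N ≥ 4) = 1 − P(N ≤ 3) ≈ 0.3259.

0.3259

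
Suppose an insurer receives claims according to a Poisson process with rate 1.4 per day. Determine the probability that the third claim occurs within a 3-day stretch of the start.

Over the interval, μ = 1.4 × 3 = 4.2 (a 3-day stretch = 3 days).
The third arrival falls in the interval iff at least 3 events occur there: P(S_3 ≤ t) = P(N ≥ 3) = 1 − P(N ≤ 2) ≈ 0.7898.

0.7898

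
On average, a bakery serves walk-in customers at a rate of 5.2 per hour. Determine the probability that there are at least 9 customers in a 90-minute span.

0.3796

Over the interval, μ = 5.2 × 1.5 = 7.8 (a 90-minute span = 1.5 hours).
P(N ≥ 9) = 1 − P(N ≤ 8) = 1 − Σ_{j=0}^{8} e^(−μ) μ^j/j! ≈ 0.3796.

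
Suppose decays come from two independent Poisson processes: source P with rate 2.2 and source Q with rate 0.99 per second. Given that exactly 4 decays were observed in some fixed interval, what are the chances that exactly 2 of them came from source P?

Given the total, each event is independently from source P with probability p = λ_P/(λ_P+λ_Q) = 2.2/3.19 ≈ 0.6897.
So K ~ Binomial(4, 2.2/3.19): P(K = 2) = C(4,2) · (2.2/3.19)^2 · (0.99/3.19)^2 ≈ 0.2749.

0.2749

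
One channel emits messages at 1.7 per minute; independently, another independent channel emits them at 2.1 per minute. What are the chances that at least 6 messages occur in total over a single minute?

Independent Poisson processes superpose: combined rate λ = 1.7 + 2.1 = 3.8 per minute.
So μ = 3.8.
P(N ≥ 6) = 1 − P(N ≤ 5) ≈ 0.1844.

0.1844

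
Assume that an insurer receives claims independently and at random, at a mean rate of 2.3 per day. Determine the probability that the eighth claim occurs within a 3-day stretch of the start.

0.3864

Over the interval, μ = 2.3 × 3 = 6.9 (a 3-day stretch = 3 days).
The eighth arrival falls in the interval iff at least 8 events occur there: P(S_8 ≤ t) = P(N ≥ 8) = 1 − P(N ≤ 7) ≈ 0.3864.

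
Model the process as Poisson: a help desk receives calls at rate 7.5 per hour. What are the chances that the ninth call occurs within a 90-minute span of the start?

Over the interval, μ = 7.5 × 1.5 = 11.25 (a 90-minute span = 1.5 hours).
The ninth arrival falls in the interval iff at least 9 events occur there: P(S_9 ≤ t) = P(N ≥ 9) = 1 − P(N ≤ 8) ≈ 0.7895.

0.7895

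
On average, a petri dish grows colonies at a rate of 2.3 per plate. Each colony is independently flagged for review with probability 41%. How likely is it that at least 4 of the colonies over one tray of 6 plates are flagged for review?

Thinning: the colonies that are flagged for review themselves form a Poisson process with rate 0.41 × 2.3 = 0.943 per plate.
Over the interval, μ = 0.943 × 6 = 5.658 (a tray of 6 plates = 6 plates).
P(N ≥ 4) = 1 − P(N ≤ 3) ≈ 0.8156.

0.8156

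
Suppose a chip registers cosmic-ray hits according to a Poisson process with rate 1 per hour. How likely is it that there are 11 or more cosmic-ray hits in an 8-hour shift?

Over the interval, μ = 1 × 8 = 8 (an 8-hour shift = 8 hours).
P(N ≥ 11) = 1 − P(N ≤ 10) = 1 − Σ_{j=0}^{10} e^(−μ) μ^j/j! ≈ 0.1841.

0.1841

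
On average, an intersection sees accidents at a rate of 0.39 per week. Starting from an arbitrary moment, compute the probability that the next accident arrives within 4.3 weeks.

Inter-arrival times are exponential with rate λ = 0.39 per week.
P(T ≤ 4.3) = 1 − e^(−λt) = 1 − e^(−0.39 × 4.3) = 1 − e^(−1.677) ≈ 0.8131.

0.8131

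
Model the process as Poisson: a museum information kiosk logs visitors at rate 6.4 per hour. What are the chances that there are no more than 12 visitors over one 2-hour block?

Over the interval, μ = 6.4 × 2 = 12.8 (a 2-hour block = 2 hours).
P(N ≤ 12) = Σ_{j=0}^{12} e^(−μ) μ^j/j! ≈ 0.4853.

0.4853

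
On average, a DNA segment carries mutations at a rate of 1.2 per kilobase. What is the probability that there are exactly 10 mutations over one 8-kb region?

0.1241

Over the interval, μ = 1.2 × 8 = 9.6 (an 8-kb region = 8 kilobases).
P(N = 10) = e^(−μ) μ^10/10! = e^(−9.6) · 9.6^10/3628800 ≈ 0.1241.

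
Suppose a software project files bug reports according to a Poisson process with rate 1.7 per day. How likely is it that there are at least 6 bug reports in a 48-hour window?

Over the interval, μ = 1.7 × 2 = 3.4 (a 48-hour window = 2 days).
P(N ≥ 6) = 1 − P(N ≤ 5) = 1 − Σ_{j=0}^{5} e^(−μ) μ^j/j! ≈ 0.1295.

0.1295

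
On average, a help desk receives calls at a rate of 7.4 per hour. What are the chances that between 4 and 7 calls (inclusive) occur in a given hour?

0.4762

With mean μ = 7.4 per hour,
P(4 ≤ N ≤ 7) = Σ_{j=4}^{7} e^(−7.4) · 7.4^j/j! ≈ 0.4762.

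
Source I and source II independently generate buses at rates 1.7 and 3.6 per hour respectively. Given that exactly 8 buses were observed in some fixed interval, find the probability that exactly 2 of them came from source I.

Given the total, each event is independently from source I with probability p = λ_I/(λ_I+λ_II) = 1.7/5.3 ≈ 0.3208.
So K ~ Binomial(8, 1.7/5.3): P(K = 2) = C(8,2) · (1.7/5.3)^2 · (3.6/5.3)^6 ≈ 0.2829.

0.2829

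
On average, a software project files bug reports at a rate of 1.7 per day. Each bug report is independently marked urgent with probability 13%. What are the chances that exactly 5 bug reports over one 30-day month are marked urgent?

Thinning: the bug reports that are marked urgent themselves form a Poisson process with rate 0.13 × 1.7 = 0.221 per day.
Over the interval, μ = 0.221 × 30 = 6.63 (a 30-day month = 30 days).
P(N = 5) = e^(−6.63) · 6.63^5/5! ≈ 0.1409.

0.1409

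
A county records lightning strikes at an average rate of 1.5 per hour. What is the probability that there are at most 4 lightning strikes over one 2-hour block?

0.8153

Over the interval, μ = 1.5 × 2 = 3 (a 2-hour block = 2 hours).
P(N ≤ 4) = Σ_{j=0}^{4} e^(−μ) μ^j/j! ≈ 0.8153.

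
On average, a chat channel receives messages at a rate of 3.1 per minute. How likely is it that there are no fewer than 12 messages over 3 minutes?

0.2270

Over the interval, μ = 3.1 × 3 = 9.3 (3 minutes).
P(N ≥ 12) = 1 − P(N ≤ 11) = 1 − Σ_{j=0}^{11} e^(−μ) μ^j/j! ≈ 0.2270.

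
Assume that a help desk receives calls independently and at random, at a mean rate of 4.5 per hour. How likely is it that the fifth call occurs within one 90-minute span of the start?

Over the interval, μ = 4.5 × 1.5 = 6.75 (a 90-minute span = 1.5 hours).
The fifth arrival falls in the interval iff at least 5 events occur there: P(S_5 ≤ t) = P(N ≥ 5) = 1 − P(N ≤ 4) ≈ 0.8030.

0.8030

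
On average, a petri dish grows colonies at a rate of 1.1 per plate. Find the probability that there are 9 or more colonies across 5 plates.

0.1056

Over the interval, μ = 1.1 × 5 = 5.5 (5 plates).
P(N ≥ 9) = 1 − P(N ≤ 8) = 1 − Σ_{j=0}^{8} e^(−μ) μ^j/j! ≈ 0.1056.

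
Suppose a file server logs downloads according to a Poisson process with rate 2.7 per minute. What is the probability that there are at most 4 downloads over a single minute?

0.8629

With mean μ = 2.7 per minute,
P(N ≤ 4) = Σ_{j=0}^{4} e^(−μ) μ^j/j! ≈ 0.8629.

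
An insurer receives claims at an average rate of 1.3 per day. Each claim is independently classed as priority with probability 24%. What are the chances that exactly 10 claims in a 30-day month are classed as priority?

0.1225

Thinning: the claims that are classed as priority themselves form a Poisson process with rate 0.24 × 1.3 = 0.312 per day.
Over the interval, μ = 0.312 × 30 = 9.36 (a 30-day month = 30 days).
P(N = 10) = e^(−9.36) · 9.36^10/10! ≈ 0.1225.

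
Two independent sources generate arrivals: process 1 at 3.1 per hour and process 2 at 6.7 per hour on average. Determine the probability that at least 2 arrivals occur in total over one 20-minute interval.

Independent Poisson processes superpose: combined rate λ = 3.1 + 6.7 = 9.8 per hour.
Over the interval, μ = 9.8 × 1/3 ≈ 3.26667 (a 20-minute interval = 1/3 hours).
P(N ≥ 2) = 1 − P(N ≤ 1) ≈ 0.8373.

0.8373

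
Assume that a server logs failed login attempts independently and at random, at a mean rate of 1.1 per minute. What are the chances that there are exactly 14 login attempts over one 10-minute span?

0.0728

Over the interval, μ = 1.1 × 10 = 11 (a 10-minute span = 10 minutes).
P(N = 14) = e^(−μ) μ^14/14! = e^(−11) · 11^14/87178291200 ≈ 0.0728.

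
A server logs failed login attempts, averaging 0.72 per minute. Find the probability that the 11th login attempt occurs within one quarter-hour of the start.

Over the interval, μ = 0.72 × 15 = 10.8 (a quarter-hour = 15 minutes).
The 11th arrival falls in the interval iff at least 11 events occur there: P(S_11 ≤ t) = P(N ≥ 11) = 1 − P(N ≤ 10) ≈ 0.5160.

0.5160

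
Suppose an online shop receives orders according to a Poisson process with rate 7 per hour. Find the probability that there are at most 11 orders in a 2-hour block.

0.2600

Over the interval, μ = 7 × 2 = 14 (a 2-hour block = 2 hours).
P(N ≤ 11) = Σ_{j=0}^{11} e^(−μ) μ^j/j! ≈ 0.2600.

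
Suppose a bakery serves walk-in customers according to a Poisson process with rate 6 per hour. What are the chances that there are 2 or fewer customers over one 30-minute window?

0.4232

Over the interval, μ = 6 × 0.5 = 3 (a 30-minute window = 0.5 hours).
P(N ≤ 2) = Σ_{j=0}^{2} e^(−μ) μ^j/j! ≈ 0.4232.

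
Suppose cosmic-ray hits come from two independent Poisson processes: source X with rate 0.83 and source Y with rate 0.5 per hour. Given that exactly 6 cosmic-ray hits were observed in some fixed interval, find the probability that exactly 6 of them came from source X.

0.0591

Given the total, each event is independently from source X with probability p = λ_X/(λ_X+λ_Y) = 0.83/1.33 ≈ 0.6241.
So K ~ Binomial(6, 0.83/1.33): P(K = 6) = C(6,6) · (0.83/1.33)^6 · (0.5/1.33)^0 ≈ 0.0591.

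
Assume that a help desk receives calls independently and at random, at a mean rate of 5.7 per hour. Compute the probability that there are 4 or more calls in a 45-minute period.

0.6183

Over the interval, μ = 5.7 × 0.75 = 4.275 (a 45-minute period = 0.75 hours).
P(N ≥ 4) = 1 − P(N ≤ 3) = 1 − Σ_{j=0}^{3} e^(−μ) μ^j/j! ≈ 0.6183.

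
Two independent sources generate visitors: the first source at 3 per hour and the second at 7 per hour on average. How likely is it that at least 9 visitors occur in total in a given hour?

0.6672

Independent Poisson processes superpose: combined rate λ = 3 + 7 = 10 per hour.
So μ = 10.
P(N ≥ 9) = 1 − P(N ≤ 8) ≈ 0.6672.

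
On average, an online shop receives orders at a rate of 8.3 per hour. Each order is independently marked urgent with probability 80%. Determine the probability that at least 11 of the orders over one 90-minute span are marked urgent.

0.4120

Thinning: the orders that are marked urgent themselves form a Poisson process with rate 0.8 × 8.3 = 6.64 per hour.
Over the interval, μ = 6.64 × 1.5 = 9.96 (a 90-minute span = 1.5 hours).
P(N ≥ 11) = 1 − P(N ≤ 10) ≈ 0.4120.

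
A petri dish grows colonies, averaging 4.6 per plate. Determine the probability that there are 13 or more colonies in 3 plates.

Over the interval, μ = 4.6 × 3 = 13.8 (3 plates).
P(N ≥ 13) = 1 − P(N ≤ 12) = 1 − Σ_{j=0}^{12} e^(−μ) μ^j/j! ≈ 0.6216.

0.6216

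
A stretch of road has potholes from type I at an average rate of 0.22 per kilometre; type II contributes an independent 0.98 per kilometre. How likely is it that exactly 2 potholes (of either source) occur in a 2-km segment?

Independent Poisson processes superpose: combined rate λ = 0.22 + 0.98 = 1.2 per kilometre.
Over the interval, μ = 1.2 × 2 = 2.4 (a 2-km segment = 2 kilometres).
P(N = 2) = e^(−2.4) · 2.4^2/2! ≈ 0.2613.

0.2613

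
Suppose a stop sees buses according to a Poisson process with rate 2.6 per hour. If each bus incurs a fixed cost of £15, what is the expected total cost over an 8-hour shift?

E[N] = 2.6 × 8 = 20.8 (an 8-hour shift = 8 hours); E[cost] = 20.8 × £15 = £312.

£312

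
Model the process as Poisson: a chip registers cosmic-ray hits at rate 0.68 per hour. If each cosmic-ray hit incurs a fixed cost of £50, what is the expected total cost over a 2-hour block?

E[N] = 0.68 × 2 = 1.36 (a 2-hour block = 2 hours); E[cost] = 1.36 × £50 = £68.

£68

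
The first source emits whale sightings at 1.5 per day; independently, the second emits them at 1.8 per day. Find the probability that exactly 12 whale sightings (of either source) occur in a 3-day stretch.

0.0928

Independent Poisson processes superpose: combined rate λ = 1.5 + 1.8 = 3.3 per day.
Over the interval, μ = 3.3 × 3 = 9.9 (a 3-day stretch = 3 days).
P(N = 12) = e^(−9.9) · 9.9^12/12! ≈ 0.0928.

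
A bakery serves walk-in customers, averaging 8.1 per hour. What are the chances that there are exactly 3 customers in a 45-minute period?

0.0859

Over the interval, μ = 8.1 × 0.75 = 6.075 (a 45-minute period = 0.75 hours).
P(N = 3) = e^(−μ) μ^3/3! = e^(−6.075) · 6.075^3/6 ≈ 0.0859.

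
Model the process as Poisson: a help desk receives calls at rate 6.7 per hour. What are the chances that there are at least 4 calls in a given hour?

With mean μ = 6.7 per hour,
P(N ≥ 4) = 1 − P(N ≤ 3) = 1 − Σ_{j=0}^{3} e^(−μ) μ^j/j! ≈ 0.9012.

0.9012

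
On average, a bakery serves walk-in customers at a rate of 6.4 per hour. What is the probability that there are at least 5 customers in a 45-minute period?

0.5237

Over the interval, μ = 6.4 × 0.75 = 4.8 (a 45-minute period = 0.75 hours).
P(N ≥ 5) = 1 − P(N ≤ 4) = 1 − Σ_{j=0}^{4} e^(−μ) μ^j/j! ≈ 0.5237.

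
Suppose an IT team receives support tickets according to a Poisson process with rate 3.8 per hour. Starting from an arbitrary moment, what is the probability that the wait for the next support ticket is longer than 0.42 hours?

The wait for the next event is exponential with rate λ = 3.8 per hour.
P(T > 0.42) = e^(−λt) = e^(−3.8 × 0.42) = e^(−1.596) ≈ 0.2027.

0.2027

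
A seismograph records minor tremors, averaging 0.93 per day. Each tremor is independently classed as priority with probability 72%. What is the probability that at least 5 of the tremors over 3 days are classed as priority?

Thinning: the tremors that are classed as priority themselves form a Poisson process with rate 0.72 × 0.93 = 0.6696 per day.
Over the interval, μ = 0.6696 × 3 = 2.0088 (3 days).
P(N ≥ 5) = 1 − P(N ≤ 4) ≈ 0.0535.

0.0535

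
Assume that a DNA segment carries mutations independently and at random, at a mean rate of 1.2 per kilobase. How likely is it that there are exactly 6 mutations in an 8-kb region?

0.0736

Over the interval, μ = 1.2 × 8 = 9.6 (an 8-kb region = 8 kilobases).
P(N = 6) = e^(−μ) μ^6/6! = e^(−9.6) · 9.6^6/720 ≈ 0.0736.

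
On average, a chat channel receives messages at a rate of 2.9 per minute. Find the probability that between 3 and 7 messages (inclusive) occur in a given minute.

0.5442

With mean μ = 2.9 per minute,
P(3 ≤ N ≤ 7) = Σ_{j=3}^{7} e^(−2.9) · 2.9^j/j! ≈ 0.5442.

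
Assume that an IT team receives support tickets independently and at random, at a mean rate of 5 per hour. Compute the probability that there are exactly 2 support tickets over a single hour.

With mean μ = 5 per hour,
P(N = 2) = e^(−μ) μ^2/2! = e^(−5) · 5^2/2 ≈ 0.0842.

0.0842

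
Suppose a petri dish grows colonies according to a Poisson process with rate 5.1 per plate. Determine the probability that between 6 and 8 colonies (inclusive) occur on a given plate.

With mean μ = 5.1 per plate,
P(6 ≤ N ≤ 8) = Σ_{j=6}^{8} e^(−5.1) · 5.1^j/j! ≈ 0.3268.

0.3268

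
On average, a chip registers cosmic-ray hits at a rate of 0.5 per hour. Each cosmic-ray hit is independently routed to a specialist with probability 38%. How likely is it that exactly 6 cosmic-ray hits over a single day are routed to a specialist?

0.1306

Thinning: the cosmic-ray hits that are routed to a specialist themselves form a Poisson process with rate 0.38 × 0.5 = 0.19 per hour.
Over the interval, μ = 0.19 × 24 = 4.56 (a day = 24 hours).
P(N = 6) = e^(−4.56) · 4.56^6/6! ≈ 0.1306.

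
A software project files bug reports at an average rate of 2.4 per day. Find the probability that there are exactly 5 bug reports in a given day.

0.0602

With mean μ = 2.4 per day,
P(N = 5) = e^(−μ) μ^5/5! = e^(−2.4) · 2.4^5/120 ≈ 0.0602.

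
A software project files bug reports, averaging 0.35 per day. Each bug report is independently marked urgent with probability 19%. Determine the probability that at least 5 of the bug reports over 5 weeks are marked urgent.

Thinning: the bug reports that are marked urgent themselves form a Poisson process with rate 0.19 × 0.35 = 0.0665 per day.
Over the interval, μ = 0.0665 × 35 = 2.3275 (5 weeks = 35 days).
P(N ≥ 5) = 1 − P(N ≤ 4) ≈ 0.0870.

0.0870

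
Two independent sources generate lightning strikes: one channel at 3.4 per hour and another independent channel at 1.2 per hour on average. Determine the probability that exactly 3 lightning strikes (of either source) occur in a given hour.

Independent Poisson processes superpose: combined rate λ = 3.4 + 1.2 = 4.6 per hour.
So μ = 4.6.
P(N = 3) = e^(−4.6) · 4.6^3/3! ≈ 0.1631.

0.1631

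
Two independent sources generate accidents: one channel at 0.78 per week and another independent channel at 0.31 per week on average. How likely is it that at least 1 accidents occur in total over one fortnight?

0.8870

Independent Poisson processes superpose: combined rate λ = 0.78 + 0.31 = 1.09 per week.
Over the interval, μ = 1.09 × 2 = 2.18 (a fortnight = 2 weeks).
P(N ≥ 1) = 1 − P(N ≤ 0) ≈ 0.8870.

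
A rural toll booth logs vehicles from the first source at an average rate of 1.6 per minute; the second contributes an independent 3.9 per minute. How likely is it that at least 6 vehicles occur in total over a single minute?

0.4711

Independent Poisson processes superpose: combined rate λ = 1.6 + 3.9 = 5.5 per minute.
So μ = 5.5.
P(N ≥ 6) = 1 − P(N ≤ 5) ≈ 0.4711.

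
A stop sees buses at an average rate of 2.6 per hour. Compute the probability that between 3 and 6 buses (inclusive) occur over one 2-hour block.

Over the interval, μ = 2.6 × 2 = 5.2 (a 2-hour block = 2 hours).
P(3 ≤ N ≤ 6) = Σ_{j=3}^{6} e^(−5.2) · 5.2^j/j! ≈ 0.6236.

0.6236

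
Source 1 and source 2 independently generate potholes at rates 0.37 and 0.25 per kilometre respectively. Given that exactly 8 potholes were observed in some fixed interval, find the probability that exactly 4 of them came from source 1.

Given the total, each event is independently from source 1 with probability p = λ_1/(λ_1+λ_2) = 0.37/0.62 ≈ 0.5968.
So K ~ Binomial(8, 0.37/0.62): P(K = 4) = C(8,4) · (0.37/0.62)^4 · (0.25/0.62)^4 ≈ 0.2347.

0.2347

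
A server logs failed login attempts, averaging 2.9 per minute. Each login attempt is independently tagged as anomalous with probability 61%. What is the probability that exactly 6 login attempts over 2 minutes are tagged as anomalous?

Thinning: the login attempts that are tagged as anomalous themselves form a Poisson process with rate 0.61 × 2.9 = 1.769 per minute.
Over the interval, μ = 1.769 × 2 = 3.538 (2 minutes).
P(N = 6) = e^(−3.538) · 3.538^6/6! ≈ 0.0792.

0.0792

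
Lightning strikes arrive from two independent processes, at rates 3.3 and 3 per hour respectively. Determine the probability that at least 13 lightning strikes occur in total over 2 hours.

0.4923

Independent Poisson processes superpose: combined rate λ = 3.3 + 3 = 6.3 per hour.
Over the interval, μ = 6.3 × 2 = 12.6 (2 hours).
P(N ≥ 13) = 1 − P(N ≤ 12) ≈ 0.4923.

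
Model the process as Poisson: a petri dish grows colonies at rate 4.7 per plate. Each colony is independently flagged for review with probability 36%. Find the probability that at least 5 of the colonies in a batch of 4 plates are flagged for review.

Thinning: the colonies that are flagged for review themselves form a Poisson process with rate 0.36 × 4.7 = 1.692 per plate.
Over the interval, μ = 1.692 × 4 = 6.768 (a batch of 4 plates = 4 plates).
P(N ≥ 5) = 1 − P(N ≤ 4) ≈ 0.8048.

0.8048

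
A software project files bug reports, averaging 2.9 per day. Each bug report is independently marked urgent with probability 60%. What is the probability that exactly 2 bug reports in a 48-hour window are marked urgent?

0.1865

Thinning: the bug reports that are marked urgent themselves form a Poisson process with rate 0.6 × 2.9 = 1.74 per day.
Over the interval, μ = 1.74 × 2 = 3.48 (a 48-hour window = 2 days).
P(N = 2) = e^(−3.48) · 3.48^2/2! ≈ 0.1865.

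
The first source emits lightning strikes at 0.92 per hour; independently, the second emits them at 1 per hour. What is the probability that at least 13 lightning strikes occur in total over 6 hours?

Independent Poisson processes superpose: combined rate λ = 0.92 + 1 = 1.92 per hour.
Over the interval, μ = 1.92 × 6 = 11.52 (6 hours).
P(N ≥ 13) = 1 − P(N ≤ 12) ≈ 0.3693.

0.3693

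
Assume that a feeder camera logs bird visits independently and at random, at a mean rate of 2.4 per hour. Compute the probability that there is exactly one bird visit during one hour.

0.2177

With mean μ = 2.4 per hour,
P(N = 1) = e^(−μ) μ^1/1! = e^(−2.4) · 2.4^1/1 ≈ 0.2177.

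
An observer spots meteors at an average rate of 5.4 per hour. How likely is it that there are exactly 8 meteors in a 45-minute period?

0.0313

Over the interval, μ = 5.4 × 0.75 = 4.05 (a 45-minute period = 0.75 hours).
P(N = 8) = e^(−μ) μ^8/8! = e^(−4.05) · 4.05^8/40320 ≈ 0.0313.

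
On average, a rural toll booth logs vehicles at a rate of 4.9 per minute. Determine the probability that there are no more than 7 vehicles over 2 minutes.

0.2388

Over the interval, μ = 4.9 × 2 = 9.8 (2 minutes).
P(N ≤ 7) = Σ_{j=0}^{7} e^(−μ) μ^j/j! ≈ 0.2388.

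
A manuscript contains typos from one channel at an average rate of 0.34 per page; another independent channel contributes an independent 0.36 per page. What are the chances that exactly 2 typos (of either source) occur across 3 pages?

0.2700

Independent Poisson processes superpose: combined rate λ = 0.34 + 0.36 = 0.7 per page.
Over the interval, μ = 0.7 × 3 = 2.1 (3 pages).
P(N = 2) = e^(−2.1) · 2.1^2/2! ≈ 0.2700.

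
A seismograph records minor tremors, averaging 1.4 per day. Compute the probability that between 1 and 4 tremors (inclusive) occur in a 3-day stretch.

0.5748

Over the interval, μ = 1.4 × 3 = 4.2 (a 3-day stretch = 3 days).
P(1 ≤ N ≤ 4) = Σ_{j=1}^{4} e^(−4.2) · 4.2^j/j! ≈ 0.5748.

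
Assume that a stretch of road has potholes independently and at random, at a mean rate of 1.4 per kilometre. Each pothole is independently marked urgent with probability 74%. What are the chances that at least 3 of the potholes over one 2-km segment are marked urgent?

0.3428

Thinning: the potholes that are marked urgent themselves form a Poisson process with rate 0.74 × 1.4 = 1.036 per kilometre.
Over the interval, μ = 1.036 × 2 = 2.072 (a 2-km segment = 2 kilometres).
P(N ≥ 3) = 1 − P(N ≤ 2) ≈ 0.3428.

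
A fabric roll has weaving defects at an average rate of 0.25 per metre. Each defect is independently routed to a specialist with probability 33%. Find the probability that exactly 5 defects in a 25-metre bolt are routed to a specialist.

Thinning: the defects that are routed to a specialist themselves form a Poisson process with rate 0.33 × 0.25 = 0.0825 per metre.
Over the interval, μ = 0.0825 × 25 = 2.0625 (a 25-metre bolt = 25 metres).
P(N = 5) = e^(−2.0625) · 2.0625^5/5! ≈ 0.0395.

0.0395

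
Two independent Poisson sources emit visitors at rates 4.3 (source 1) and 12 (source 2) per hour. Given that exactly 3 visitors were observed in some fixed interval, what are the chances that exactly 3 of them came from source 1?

0.0184

Given the total, each event is independently from source 1 with probability p = λ_1/(λ_1+λ_2) = 4.3/16.3 ≈ 0.2638.
So K ~ Binomial(3, 4.3/16.3): P(K = 3) = C(3,3) · (4.3/16.3)^3 · (12/16.3)^0 ≈ 0.0184.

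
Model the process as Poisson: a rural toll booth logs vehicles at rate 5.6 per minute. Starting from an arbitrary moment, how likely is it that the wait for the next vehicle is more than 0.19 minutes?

0.3451

The wait for the next event is exponential with rate λ = 5.6 per minute.
P(T > 0.19) = e^(−λt) = e^(−5.6 × 0.19) = e^(−1.064) ≈ 0.3451.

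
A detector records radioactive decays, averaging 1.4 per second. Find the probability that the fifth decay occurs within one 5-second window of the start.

Over the interval, μ = 1.4 × 5 = 7 (a 5-second window = 5 seconds).
The fifth arrival falls in the interval iff at least 5 events occur there: P(S_5 ≤ t) = P(N ≥ 5) = 1 − P(N ≤ 4) ≈ 0.8270.

0.8270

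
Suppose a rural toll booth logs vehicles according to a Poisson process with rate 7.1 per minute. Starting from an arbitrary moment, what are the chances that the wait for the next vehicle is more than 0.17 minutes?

0.2991

The wait for the next event is exponential with rate λ = 7.1 per minute.
P(T > 0.17) = e^(−λt) = e^(−7.1 × 0.17) = e^(−1.207) ≈ 0.2991.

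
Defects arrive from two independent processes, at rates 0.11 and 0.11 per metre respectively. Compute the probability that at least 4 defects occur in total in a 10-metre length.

Independent Poisson processes superpose: combined rate λ = 0.11 + 0.11 = 0.22 per metre.
Over the interval, μ = 0.22 × 10 = 2.2 (a 10-metre length = 10 metres).
P(N ≥ 4) = 1 − P(N ≤ 3) ≈ 0.1806.

0.1806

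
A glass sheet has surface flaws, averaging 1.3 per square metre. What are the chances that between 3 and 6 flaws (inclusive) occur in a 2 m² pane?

0.4644

Over the interval, μ = 1.3 × 2 = 2.6 (a 2 m² pane = 2 square metres).
P(3 ≤ N ≤ 6) = Σ_{j=3}^{6} e^(−2.6) · 2.6^j/j! ≈ 0.4644.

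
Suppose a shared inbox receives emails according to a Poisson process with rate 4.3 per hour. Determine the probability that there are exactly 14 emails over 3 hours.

Over the interval, μ = 4.3 × 3 = 12.9 (3 hours).
P(N = 14) = e^(−μ) μ^14/14! = e^(−12.9) · 12.9^14/87178291200 ≈ 0.1013.

0.1013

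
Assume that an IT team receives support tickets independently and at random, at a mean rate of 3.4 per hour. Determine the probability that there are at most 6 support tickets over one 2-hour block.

Over the interval, μ = 3.4 × 2 = 6.8 (a 2-hour block = 2 hours).
P(N ≤ 6) = Σ_{j=0}^{6} e^(−μ) μ^j/j! ≈ 0.4799.

0.4799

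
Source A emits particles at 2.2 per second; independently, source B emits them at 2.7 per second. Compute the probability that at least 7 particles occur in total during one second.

Independent Poisson processes superpose: combined rate λ = 2.2 + 2.7 = 4.9 per second.
So μ = 4.9.
P(N ≥ 7) = 1 − P(N ≤ 6) ≈ 0.2233.

0.2233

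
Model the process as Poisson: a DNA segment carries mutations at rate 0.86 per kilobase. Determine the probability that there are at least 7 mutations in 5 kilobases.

Over the interval, μ = 0.86 × 5 = 4.3 (5 kilobases).
P(N ≥ 7) = 1 − P(N ≤ 6) = 1 − Σ_{j=0}^{6} e^(−μ) μ^j/j! ≈ 0.1442.

0.1442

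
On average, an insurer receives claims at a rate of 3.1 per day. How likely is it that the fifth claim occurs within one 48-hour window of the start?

Over the interval, μ = 3.1 × 2 = 6.2 (a 48-hour window = 2 days).
The fifth arrival falls in the interval iff at least 5 events occur there: P(S_5 ≤ t) = P(N ≥ 5) = 1 − P(N ≤ 4) ≈ 0.7408.

0.7408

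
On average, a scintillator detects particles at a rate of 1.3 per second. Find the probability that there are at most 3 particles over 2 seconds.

0.7360

Over the interval, μ = 1.3 × 2 = 2.6 (2 seconds).
P(N ≤ 3) = Σ_{j=0}^{3} e^(−μ) μ^j/j! ≈ 0.7360.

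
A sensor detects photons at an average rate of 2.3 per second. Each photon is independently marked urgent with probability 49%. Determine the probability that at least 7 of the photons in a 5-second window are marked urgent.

0.3353

Thinning: the photons that are marked urgent themselves form a Poisson process with rate 0.49 × 2.3 = 1.127 per second.
Over the interval, μ = 1.127 × 5 = 5.635 (a 5-second window = 5 seconds).
P(N ≥ 7) = 1 − P(N ≤ 6) ≈ 0.3353.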